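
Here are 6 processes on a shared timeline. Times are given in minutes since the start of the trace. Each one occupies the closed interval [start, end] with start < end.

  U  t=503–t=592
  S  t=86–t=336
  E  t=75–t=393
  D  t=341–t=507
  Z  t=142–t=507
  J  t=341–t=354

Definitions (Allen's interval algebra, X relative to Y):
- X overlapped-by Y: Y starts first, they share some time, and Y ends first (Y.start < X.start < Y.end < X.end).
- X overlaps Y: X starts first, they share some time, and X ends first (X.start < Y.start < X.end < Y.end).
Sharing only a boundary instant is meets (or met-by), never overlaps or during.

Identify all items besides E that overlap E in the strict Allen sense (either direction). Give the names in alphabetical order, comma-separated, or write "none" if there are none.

Target E = [t=75, t=393].
D [t=341, t=507] → overlapped-by → yes.
J [t=341, t=354] → during → no.
S [t=86, t=336] → during → no.
U [t=503, t=592] → after → no.
Z [t=142, t=507] → overlapped-by → yes.
Result: D, Z.

D, Z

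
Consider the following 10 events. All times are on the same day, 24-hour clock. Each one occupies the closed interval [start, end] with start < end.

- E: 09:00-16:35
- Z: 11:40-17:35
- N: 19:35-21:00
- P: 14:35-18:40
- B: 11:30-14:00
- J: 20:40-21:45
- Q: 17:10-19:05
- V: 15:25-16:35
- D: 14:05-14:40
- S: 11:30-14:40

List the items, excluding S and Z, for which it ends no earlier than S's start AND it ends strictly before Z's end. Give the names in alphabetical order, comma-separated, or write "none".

Conditions: its end is no earlier than S's start (X.end >= 11:30) AND its end is strictly before Z's end (X.end < 17:35).
B: end 14:00 >= 11:30? ✓; end 14:00 < 17:35? ✓ → yes.
D: end 14:40 >= 11:30? ✓; end 14:40 < 17:35? ✓ → yes.
E: end 16:35 >= 11:30? ✓; end 16:35 < 17:35? ✓ → yes.
J: end 21:45 >= 11:30? ✓; end 21:45 < 17:35? ✗ → no.
N: end 21:00 >= 11:30? ✓; end 21:00 < 17:35? ✗ → no.
P: end 18:40 >= 11:30? ✓; end 18:40 < 17:35? ✗ → no.
Q: end 19:05 >= 11:30? ✓; end 19:05 < 17:35? ✗ → no.
V: end 16:35 >= 11:30? ✓; end 16:35 < 17:35? ✓ → yes.
Result: B, D, E, V.

B, D, E, V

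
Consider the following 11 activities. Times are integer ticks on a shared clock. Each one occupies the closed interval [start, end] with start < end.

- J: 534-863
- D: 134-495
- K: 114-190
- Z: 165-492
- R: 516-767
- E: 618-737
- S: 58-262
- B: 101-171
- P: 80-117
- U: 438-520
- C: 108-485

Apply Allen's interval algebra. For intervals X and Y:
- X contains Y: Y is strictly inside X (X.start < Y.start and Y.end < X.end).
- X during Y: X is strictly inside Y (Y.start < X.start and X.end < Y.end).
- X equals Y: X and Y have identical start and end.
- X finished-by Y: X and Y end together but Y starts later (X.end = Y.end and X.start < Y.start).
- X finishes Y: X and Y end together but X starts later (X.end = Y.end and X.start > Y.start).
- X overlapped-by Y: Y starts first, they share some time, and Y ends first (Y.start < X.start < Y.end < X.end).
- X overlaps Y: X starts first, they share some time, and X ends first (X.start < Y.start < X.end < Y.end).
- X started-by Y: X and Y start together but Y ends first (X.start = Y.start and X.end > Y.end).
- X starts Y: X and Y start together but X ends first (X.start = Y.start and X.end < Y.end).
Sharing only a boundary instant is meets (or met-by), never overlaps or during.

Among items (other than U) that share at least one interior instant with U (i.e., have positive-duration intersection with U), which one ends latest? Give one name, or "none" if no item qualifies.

R

Target U = [438, 520].
B [101, 171] → before → excluded.
C [108, 485] → overlaps → candidate.
D [134, 495] → overlaps → candidate.
E [618, 737] → after → excluded.
J [534, 863] → after → excluded.
K [114, 190] → before → excluded.
P [80, 117] → before → excluded.
R [516, 767] → overlapped-by → candidate.
S [58, 262] → before → excluded.
Z [165, 492] → overlaps → candidate.
Among candidates, latest end is 767 → R.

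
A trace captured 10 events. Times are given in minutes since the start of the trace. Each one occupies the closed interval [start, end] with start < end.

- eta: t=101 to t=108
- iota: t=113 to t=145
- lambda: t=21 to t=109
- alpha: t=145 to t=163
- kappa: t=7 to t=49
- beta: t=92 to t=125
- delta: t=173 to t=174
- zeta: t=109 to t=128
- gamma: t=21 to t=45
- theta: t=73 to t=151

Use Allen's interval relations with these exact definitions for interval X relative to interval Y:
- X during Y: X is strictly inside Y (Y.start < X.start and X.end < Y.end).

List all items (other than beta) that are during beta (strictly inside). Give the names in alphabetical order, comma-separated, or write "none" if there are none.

eta

Target beta = [t=92, t=125].
alpha [t=145, t=163] → after → no.
delta [t=173, t=174] → after → no.
eta [t=101, t=108] → during → yes.
gamma [t=21, t=45] → before → no.
iota [t=113, t=145] → overlapped-by → no.
kappa [t=7, t=49] → before → no.
lambda [t=21, t=109] → overlaps → no.
theta [t=73, t=151] → contains → no.
zeta [t=109, t=128] → overlapped-by → no.
Result: eta.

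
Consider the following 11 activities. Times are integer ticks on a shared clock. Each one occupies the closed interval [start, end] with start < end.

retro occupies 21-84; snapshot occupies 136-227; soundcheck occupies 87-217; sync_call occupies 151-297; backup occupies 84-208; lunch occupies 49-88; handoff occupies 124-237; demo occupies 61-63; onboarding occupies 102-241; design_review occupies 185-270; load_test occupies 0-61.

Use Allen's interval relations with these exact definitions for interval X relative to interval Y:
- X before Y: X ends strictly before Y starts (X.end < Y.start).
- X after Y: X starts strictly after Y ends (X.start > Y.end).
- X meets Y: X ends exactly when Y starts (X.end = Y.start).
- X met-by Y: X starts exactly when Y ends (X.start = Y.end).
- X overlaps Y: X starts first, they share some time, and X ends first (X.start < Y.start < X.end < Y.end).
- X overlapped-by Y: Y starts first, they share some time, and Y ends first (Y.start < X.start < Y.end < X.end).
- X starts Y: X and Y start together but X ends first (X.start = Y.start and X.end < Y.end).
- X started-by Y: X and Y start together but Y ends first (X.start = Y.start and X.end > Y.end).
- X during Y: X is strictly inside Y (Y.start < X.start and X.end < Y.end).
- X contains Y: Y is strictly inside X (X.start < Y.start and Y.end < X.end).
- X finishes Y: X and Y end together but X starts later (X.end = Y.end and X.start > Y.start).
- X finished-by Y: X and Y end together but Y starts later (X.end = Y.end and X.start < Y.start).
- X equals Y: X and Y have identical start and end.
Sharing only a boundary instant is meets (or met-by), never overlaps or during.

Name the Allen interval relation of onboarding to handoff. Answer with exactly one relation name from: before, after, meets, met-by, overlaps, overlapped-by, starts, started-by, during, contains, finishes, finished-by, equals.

onboarding = [102, 241]; handoff = [124, 237].
Compare endpoints: onboarding.start < handoff.start, onboarding.start < handoff.end, onboarding.end > handoff.start, onboarding.end > handoff.end.
That pattern is 'contains'.

contains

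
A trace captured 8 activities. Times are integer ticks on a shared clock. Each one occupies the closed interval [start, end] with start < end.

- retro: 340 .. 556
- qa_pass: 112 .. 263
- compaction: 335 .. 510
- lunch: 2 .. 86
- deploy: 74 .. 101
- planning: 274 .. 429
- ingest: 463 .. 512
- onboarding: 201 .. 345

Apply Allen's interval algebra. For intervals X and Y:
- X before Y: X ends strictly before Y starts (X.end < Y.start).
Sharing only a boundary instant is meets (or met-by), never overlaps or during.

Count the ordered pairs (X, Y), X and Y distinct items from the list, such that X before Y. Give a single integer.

18

Checking all 56 ordered pairs for relation 'before'; matching pairs in alphabetical order:
(deploy, compaction): deploy before compaction ✓
(deploy, ingest): deploy before ingest ✓
(deploy, onboarding): deploy before onboarding ✓
(deploy, planning): deploy before planning ✓
(deploy, qa_pass): deploy before qa_pass ✓
(deploy, retro): deploy before retro ✓
(lunch, compaction): lunch before compaction ✓
(lunch, ingest): lunch before ingest ✓
(lunch, onboarding): lunch before onboarding ✓
(lunch, planning): lunch before planning ✓
(lunch, qa_pass): lunch before qa_pass ✓
(lunch, retro): lunch before retro ✓
(onboarding, ingest): onboarding before ingest ✓
(planning, ingest): planning before ingest ✓
(qa_pass, compaction): qa_pass before compaction ✓
(qa_pass, ingest): qa_pass before ingest ✓
(qa_pass, planning): qa_pass before planning ✓
(qa_pass, retro): qa_pass before retro ✓
Count: 18.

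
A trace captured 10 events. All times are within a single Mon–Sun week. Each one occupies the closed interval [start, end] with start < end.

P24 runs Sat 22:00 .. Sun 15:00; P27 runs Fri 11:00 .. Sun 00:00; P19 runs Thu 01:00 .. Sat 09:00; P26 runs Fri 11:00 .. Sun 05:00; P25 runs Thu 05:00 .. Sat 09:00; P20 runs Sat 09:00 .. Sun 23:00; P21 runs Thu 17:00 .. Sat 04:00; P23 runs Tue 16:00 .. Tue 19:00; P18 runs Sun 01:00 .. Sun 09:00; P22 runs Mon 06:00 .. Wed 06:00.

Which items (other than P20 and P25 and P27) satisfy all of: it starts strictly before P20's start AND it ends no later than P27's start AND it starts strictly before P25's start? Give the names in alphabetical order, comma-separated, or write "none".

P22, P23

Conditions: its start is strictly before P20's start (X.start < Sat 09:00) AND its end is no later than P27's start (X.end <= Fri 11:00) AND its start is strictly before P25's start (X.start < Thu 05:00).
P18: start Sun 01:00 < Sat 09:00? ✗; end Sun 09:00 <= Fri 11:00? ✗; start Sun 01:00 < Thu 05:00? ✗ → no.
P19: start Thu 01:00 < Sat 09:00? ✓; end Sat 09:00 <= Fri 11:00? ✗; start Thu 01:00 < Thu 05:00? ✓ → no.
P21: start Thu 17:00 < Sat 09:00? ✓; end Sat 04:00 <= Fri 11:00? ✗; start Thu 17:00 < Thu 05:00? ✗ → no.
P22: start Mon 06:00 < Sat 09:00? ✓; end Wed 06:00 <= Fri 11:00? ✓; start Mon 06:00 < Thu 05:00? ✓ → yes.
P23: start Tue 16:00 < Sat 09:00? ✓; end Tue 19:00 <= Fri 11:00? ✓; start Tue 16:00 < Thu 05:00? ✓ → yes.
P24: start Sat 22:00 < Sat 09:00? ✗; end Sun 15:00 <= Fri 11:00? ✗; start Sat 22:00 < Thu 05:00? ✗ → no.
P26: start Fri 11:00 < Sat 09:00? ✓; end Sun 05:00 <= Fri 11:00? ✗; start Fri 11:00 < Thu 05:00? ✗ → no.
Result: P22, P23.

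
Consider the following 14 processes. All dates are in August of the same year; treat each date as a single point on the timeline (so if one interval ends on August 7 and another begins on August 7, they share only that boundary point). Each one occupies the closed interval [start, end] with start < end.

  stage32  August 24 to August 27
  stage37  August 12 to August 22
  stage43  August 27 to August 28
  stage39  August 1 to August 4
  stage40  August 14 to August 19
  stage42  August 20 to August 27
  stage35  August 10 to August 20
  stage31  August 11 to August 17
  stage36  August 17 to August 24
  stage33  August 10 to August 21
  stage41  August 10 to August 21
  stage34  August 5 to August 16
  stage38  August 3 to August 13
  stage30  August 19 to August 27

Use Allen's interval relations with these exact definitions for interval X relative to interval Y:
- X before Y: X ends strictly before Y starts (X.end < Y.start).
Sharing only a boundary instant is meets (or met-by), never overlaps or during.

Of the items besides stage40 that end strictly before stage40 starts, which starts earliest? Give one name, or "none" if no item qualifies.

stage39

Target stage40 = [August 14, August 19].
stage30 [August 19, August 27] → met-by → excluded.
stage31 [August 11, August 17] → overlaps → excluded.
stage32 [August 24, August 27] → after → excluded.
stage33 [August 10, August 21] → contains → excluded.
stage34 [August 5, August 16] → overlaps → excluded.
stage35 [August 10, August 20] → contains → excluded.
stage36 [August 17, August 24] → overlapped-by → excluded.
stage37 [August 12, August 22] → contains → excluded.
stage38 [August 3, August 13] → before → candidate.
stage39 [August 1, August 4] → before → candidate.
stage41 [August 10, August 21] → contains → excluded.
stage42 [August 20, August 27] → after → excluded.
stage43 [August 27, August 28] → after → excluded.
Among candidates, earliest start is August 1 → stage39.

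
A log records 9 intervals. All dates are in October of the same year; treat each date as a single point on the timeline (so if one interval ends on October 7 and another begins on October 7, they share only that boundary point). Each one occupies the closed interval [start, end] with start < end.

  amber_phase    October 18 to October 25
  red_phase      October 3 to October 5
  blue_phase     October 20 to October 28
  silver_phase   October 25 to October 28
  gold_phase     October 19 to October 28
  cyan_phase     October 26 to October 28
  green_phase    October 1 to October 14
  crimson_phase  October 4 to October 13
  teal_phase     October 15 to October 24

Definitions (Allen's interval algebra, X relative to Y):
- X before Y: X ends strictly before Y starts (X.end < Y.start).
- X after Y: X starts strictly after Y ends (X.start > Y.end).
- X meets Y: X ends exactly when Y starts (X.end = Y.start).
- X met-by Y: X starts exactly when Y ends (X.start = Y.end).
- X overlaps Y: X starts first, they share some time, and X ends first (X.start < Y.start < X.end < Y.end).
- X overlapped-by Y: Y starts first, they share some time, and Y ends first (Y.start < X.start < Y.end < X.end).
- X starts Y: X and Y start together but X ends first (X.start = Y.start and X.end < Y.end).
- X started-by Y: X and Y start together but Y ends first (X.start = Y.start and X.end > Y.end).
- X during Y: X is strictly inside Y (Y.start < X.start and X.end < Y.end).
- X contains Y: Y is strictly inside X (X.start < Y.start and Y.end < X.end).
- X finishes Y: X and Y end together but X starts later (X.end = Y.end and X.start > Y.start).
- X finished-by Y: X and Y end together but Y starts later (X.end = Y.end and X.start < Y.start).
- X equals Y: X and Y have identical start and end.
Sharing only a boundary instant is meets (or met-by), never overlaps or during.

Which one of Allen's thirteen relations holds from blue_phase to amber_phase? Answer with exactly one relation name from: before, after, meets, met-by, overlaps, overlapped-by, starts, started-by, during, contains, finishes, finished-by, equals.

overlapped-by

blue_phase = [October 20, October 28]; amber_phase = [October 18, October 25].
Compare endpoints: blue_phase.start > amber_phase.start, blue_phase.start < amber_phase.end, blue_phase.end > amber_phase.start, blue_phase.end > amber_phase.end.
That pattern is 'overlapped-by'.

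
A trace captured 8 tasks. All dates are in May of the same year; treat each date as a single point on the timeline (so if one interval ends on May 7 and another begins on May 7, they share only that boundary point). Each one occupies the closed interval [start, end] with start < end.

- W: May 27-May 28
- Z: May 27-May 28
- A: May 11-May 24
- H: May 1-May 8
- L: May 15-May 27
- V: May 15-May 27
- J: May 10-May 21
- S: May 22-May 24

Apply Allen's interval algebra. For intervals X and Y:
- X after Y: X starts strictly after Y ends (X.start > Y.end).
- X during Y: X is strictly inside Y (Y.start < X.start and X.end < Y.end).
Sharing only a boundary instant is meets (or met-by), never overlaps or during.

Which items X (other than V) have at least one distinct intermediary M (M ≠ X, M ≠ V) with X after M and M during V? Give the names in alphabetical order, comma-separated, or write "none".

W, Z

Target V = [May 15, May 27].
Intermediaries M with M during V: S.
Via S — items with X after S: W, Z.
Union: W, Z.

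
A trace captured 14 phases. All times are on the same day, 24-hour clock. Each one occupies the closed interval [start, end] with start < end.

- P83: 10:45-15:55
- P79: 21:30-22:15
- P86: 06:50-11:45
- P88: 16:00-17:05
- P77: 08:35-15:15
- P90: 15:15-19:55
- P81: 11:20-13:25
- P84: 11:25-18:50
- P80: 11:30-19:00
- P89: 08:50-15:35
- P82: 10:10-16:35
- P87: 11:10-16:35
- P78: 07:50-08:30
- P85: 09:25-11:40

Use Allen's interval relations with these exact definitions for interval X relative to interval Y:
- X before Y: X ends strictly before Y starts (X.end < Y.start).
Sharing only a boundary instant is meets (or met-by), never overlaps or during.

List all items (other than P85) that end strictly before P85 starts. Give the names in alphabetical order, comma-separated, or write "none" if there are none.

Target P85 = [09:25, 11:40].
P77 [08:35, 15:15] → contains → no.
P78 [07:50, 08:30] → before → yes.
P79 [21:30, 22:15] → after → no.
P80 [11:30, 19:00] → overlapped-by → no.
P81 [11:20, 13:25] → overlapped-by → no.
P82 [10:10, 16:35] → overlapped-by → no.
P83 [10:45, 15:55] → overlapped-by → no.
P84 [11:25, 18:50] → overlapped-by → no.
P86 [06:50, 11:45] → contains → no.
P87 [11:10, 16:35] → overlapped-by → no.
P88 [16:00, 17:05] → after → no.
P89 [08:50, 15:35] → contains → no.
P90 [15:15, 19:55] → after → no.
Result: P78.

P78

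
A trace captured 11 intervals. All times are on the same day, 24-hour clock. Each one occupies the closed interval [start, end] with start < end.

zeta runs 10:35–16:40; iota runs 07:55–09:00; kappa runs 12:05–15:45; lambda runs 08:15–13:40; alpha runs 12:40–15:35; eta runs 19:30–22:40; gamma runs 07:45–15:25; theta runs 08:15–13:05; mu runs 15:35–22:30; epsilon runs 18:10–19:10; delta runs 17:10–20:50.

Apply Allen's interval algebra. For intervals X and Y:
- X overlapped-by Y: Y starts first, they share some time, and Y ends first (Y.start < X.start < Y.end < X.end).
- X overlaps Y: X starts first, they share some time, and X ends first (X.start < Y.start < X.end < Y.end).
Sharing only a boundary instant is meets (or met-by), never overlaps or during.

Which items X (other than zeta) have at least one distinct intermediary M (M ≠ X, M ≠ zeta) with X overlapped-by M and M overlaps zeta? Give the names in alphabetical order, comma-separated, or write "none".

Target zeta = [10:35, 16:40].
Intermediaries M with M overlaps zeta: gamma, lambda, theta.
Via gamma — items with X overlapped-by gamma: alpha, kappa.
Via lambda — items with X overlapped-by lambda: alpha, kappa.
Via theta — items with X overlapped-by theta: alpha, kappa.
Union: alpha, kappa.

alpha, kappa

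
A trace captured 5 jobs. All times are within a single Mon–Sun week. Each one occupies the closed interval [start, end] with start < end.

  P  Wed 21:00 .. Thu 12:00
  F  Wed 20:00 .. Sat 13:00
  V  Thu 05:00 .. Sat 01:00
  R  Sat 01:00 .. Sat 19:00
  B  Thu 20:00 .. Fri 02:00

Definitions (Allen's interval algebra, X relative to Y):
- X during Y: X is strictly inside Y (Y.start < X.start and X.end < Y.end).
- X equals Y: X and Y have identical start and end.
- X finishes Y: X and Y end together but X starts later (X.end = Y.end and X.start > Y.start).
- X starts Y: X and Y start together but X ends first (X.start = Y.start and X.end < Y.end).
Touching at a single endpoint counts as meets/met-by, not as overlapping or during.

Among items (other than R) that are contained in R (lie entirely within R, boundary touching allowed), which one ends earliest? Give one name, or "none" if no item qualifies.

Target R = [Sat 01:00, Sat 19:00].
B [Thu 20:00, Fri 02:00] → before → excluded.
F [Wed 20:00, Sat 13:00] → overlaps → excluded.
P [Wed 21:00, Thu 12:00] → before → excluded.
V [Thu 05:00, Sat 01:00] → meets → excluded.
No candidates → none.

none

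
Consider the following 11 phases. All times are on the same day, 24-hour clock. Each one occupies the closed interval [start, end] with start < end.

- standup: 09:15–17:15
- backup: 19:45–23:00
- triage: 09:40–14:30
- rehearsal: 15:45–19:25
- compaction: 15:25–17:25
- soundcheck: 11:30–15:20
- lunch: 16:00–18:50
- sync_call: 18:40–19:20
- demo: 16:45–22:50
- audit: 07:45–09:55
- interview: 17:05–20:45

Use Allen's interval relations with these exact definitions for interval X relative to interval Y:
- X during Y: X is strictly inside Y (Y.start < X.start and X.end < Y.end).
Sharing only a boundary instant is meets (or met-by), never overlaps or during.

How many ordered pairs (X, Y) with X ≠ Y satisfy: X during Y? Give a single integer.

Checking all 110 ordered pairs for relation 'during'; matching pairs in alphabetical order:
(interview, demo): interview during demo ✓
(lunch, rehearsal): lunch during rehearsal ✓
(soundcheck, standup): soundcheck during standup ✓
(sync_call, demo): sync_call during demo ✓
(sync_call, interview): sync_call during interview ✓
(sync_call, rehearsal): sync_call during rehearsal ✓
(triage, standup): triage during standup ✓
Count: 7.

7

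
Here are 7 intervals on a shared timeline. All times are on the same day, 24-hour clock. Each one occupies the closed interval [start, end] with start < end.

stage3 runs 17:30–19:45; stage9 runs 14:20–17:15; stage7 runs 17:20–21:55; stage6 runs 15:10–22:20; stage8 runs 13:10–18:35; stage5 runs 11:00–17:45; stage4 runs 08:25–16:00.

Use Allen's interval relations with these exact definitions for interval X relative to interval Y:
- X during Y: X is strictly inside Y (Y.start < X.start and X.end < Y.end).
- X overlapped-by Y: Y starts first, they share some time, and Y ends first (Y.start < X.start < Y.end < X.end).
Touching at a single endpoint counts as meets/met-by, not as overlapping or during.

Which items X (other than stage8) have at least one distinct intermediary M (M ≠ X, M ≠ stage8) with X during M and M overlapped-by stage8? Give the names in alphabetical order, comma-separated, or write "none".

Target stage8 = [13:10, 18:35].
Intermediaries M with M overlapped-by stage8: stage3, stage6, stage7.
Via stage3 — items with X during stage3: none.
Via stage6 — items with X during stage6: stage3, stage7.
Via stage7 — items with X during stage7: stage3.
Union: stage3, stage7.

stage3, stage7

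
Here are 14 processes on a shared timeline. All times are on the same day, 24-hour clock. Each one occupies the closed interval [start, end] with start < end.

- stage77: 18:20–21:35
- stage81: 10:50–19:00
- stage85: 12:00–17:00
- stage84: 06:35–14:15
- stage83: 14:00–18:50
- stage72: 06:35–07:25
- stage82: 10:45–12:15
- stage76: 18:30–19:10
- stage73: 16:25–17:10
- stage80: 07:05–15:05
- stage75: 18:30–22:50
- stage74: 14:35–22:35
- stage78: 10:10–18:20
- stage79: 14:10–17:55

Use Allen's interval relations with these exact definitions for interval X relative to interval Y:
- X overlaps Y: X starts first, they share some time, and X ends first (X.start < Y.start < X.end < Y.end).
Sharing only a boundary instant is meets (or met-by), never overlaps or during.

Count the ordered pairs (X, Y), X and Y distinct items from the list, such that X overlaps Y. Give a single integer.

33

Checking all 182 ordered pairs for relation 'overlaps'; matching pairs in alphabetical order:
(stage72, stage80): stage72 overlaps stage80 ✓
(stage74, stage75): stage74 overlaps stage75 ✓
(stage77, stage75): stage77 overlaps stage75 ✓
(stage78, stage74): stage78 overlaps stage74 ✓
(stage78, stage81): stage78 overlaps stage81 ✓
(stage78, stage83): stage78 overlaps stage83 ✓
(stage79, stage74): stage79 overlaps stage74 ✓
(stage80, stage74): stage80 overlaps stage74 ✓
(stage80, stage78): stage80 overlaps stage78 ✓
(stage80, stage79): stage80 overlaps stage79 ✓
(stage80, stage81): stage80 overlaps stage81 ✓
(stage80, stage83): stage80 overlaps stage83 ✓
(stage80, stage85): stage80 overlaps stage85 ✓
(stage81, stage74): stage81 overlaps stage74 ✓
(stage81, stage75): stage81 overlaps stage75 ✓
(stage81, stage76): stage81 overlaps stage76 ✓
(stage81, stage77): stage81 overlaps stage77 ✓
(stage82, stage81): stage82 overlaps stage81 ✓
(stage82, stage85): stage82 overlaps stage85 ✓
(stage83, stage74): stage83 overlaps stage74 ✓
(stage83, stage75): stage83 overlaps stage75 ✓
(stage83, stage76): stage83 overlaps stage76 ✓
(stage83, stage77): stage83 overlaps stage77 ✓
(stage84, stage78): stage84 overlaps stage78 ✓
... plus 9 further pairs not listed.
Count: 33.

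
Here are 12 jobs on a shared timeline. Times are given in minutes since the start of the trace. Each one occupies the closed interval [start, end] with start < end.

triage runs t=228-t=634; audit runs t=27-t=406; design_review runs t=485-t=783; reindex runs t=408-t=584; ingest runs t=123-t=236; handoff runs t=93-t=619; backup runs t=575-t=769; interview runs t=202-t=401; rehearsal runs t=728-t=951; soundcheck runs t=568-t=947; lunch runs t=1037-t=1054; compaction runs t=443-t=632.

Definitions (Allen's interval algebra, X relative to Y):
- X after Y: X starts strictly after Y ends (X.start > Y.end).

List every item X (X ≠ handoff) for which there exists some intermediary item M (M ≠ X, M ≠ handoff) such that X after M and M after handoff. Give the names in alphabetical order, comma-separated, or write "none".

lunch

Target handoff = [t=93, t=619].
Intermediaries M with M after handoff: lunch, rehearsal.
Via lunch — items with X after lunch: none.
Via rehearsal — items with X after rehearsal: lunch.
Union: lunch.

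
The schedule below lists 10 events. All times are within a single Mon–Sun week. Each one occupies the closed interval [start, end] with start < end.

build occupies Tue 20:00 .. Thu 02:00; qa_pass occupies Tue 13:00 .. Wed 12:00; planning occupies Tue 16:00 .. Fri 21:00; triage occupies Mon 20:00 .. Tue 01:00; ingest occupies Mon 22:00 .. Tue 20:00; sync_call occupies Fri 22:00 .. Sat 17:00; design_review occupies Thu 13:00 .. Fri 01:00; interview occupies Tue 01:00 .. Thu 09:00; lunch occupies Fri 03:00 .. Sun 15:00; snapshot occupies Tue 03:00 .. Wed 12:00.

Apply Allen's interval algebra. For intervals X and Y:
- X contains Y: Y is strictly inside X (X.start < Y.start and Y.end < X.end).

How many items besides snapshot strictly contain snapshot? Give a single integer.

1

Target snapshot = [Tue 03:00, Wed 12:00].
build [Tue 20:00, Thu 02:00] → overlapped-by → no.
design_review [Thu 13:00, Fri 01:00] → after → no.
ingest [Mon 22:00, Tue 20:00] → overlaps → no.
interview [Tue 01:00, Thu 09:00] → contains → counts.
lunch [Fri 03:00, Sun 15:00] → after → no.
planning [Tue 16:00, Fri 21:00] → overlapped-by → no.
qa_pass [Tue 13:00, Wed 12:00] → finishes → no.
sync_call [Fri 22:00, Sat 17:00] → after → no.
triage [Mon 20:00, Tue 01:00] → before → no.
Total: 1.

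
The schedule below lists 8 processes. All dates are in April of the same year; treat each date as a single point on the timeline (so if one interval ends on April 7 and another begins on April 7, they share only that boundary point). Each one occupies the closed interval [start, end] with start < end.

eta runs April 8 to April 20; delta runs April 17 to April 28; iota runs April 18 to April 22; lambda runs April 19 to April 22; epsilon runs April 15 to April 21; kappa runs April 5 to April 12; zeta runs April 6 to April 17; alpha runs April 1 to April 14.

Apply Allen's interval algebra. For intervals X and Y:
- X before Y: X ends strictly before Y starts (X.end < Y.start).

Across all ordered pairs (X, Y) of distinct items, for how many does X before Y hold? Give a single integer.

10

Checking all 56 ordered pairs for relation 'before'; matching pairs in alphabetical order:
(alpha, delta): alpha before delta ✓
(alpha, epsilon): alpha before epsilon ✓
(alpha, iota): alpha before iota ✓
(alpha, lambda): alpha before lambda ✓
(kappa, delta): kappa before delta ✓
(kappa, epsilon): kappa before epsilon ✓
(kappa, iota): kappa before iota ✓
(kappa, lambda): kappa before lambda ✓
(zeta, iota): zeta before iota ✓
(zeta, lambda): zeta before lambda ✓
Count: 10.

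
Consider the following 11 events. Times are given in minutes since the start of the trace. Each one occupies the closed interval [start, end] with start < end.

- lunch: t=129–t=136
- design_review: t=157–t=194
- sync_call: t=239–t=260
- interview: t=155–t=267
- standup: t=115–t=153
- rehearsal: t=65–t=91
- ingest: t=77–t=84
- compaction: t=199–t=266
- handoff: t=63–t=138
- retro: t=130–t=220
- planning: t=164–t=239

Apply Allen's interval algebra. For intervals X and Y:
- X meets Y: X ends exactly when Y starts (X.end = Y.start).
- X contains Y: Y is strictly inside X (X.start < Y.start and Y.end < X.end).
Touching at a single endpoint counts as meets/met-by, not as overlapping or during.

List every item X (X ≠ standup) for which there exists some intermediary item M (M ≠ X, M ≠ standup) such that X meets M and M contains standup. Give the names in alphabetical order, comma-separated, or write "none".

none

Target standup = [t=115, t=153].
Intermediaries M with M contains standup: none.
Union: none.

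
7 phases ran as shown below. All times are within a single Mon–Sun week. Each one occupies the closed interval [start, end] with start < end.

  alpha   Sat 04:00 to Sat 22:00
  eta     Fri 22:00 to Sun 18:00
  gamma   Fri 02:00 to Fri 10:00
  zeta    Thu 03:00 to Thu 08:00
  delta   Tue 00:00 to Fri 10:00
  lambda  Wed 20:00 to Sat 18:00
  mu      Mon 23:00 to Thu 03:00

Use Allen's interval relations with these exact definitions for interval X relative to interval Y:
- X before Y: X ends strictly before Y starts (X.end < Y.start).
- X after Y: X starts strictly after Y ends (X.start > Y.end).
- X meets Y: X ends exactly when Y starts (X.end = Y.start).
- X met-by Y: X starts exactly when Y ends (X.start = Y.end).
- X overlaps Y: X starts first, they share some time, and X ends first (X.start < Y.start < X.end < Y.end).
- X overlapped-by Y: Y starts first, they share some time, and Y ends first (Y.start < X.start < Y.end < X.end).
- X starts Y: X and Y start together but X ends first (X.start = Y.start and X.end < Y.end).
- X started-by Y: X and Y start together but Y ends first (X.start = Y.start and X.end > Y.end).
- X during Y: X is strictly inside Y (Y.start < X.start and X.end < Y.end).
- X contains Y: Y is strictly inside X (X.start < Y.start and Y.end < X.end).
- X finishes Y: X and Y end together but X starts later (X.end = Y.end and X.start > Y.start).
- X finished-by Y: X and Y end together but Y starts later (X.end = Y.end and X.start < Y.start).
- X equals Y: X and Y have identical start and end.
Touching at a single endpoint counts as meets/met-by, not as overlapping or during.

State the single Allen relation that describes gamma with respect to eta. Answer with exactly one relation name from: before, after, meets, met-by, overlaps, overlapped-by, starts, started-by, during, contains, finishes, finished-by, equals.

before

gamma = [Fri 02:00, Fri 10:00]; eta = [Fri 22:00, Sun 18:00].
Compare endpoints: gamma.start < eta.start, gamma.start < eta.end, gamma.end < eta.start, gamma.end < eta.end.
That pattern is 'before'.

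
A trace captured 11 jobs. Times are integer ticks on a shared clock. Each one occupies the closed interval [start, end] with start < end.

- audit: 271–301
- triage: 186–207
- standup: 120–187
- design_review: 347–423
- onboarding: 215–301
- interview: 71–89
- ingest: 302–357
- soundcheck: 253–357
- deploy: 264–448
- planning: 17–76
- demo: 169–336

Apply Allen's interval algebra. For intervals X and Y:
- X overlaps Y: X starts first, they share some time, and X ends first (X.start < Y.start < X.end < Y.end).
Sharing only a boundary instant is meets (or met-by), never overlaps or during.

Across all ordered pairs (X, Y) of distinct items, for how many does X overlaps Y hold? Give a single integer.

Checking all 110 ordered pairs for relation 'overlaps'; matching pairs in alphabetical order:
(demo, deploy): demo overlaps deploy ✓
(demo, ingest): demo overlaps ingest ✓
(demo, soundcheck): demo overlaps soundcheck ✓
(ingest, design_review): ingest overlaps design_review ✓
(onboarding, deploy): onboarding overlaps deploy ✓
(onboarding, soundcheck): onboarding overlaps soundcheck ✓
(planning, interview): planning overlaps interview ✓
(soundcheck, deploy): soundcheck overlaps deploy ✓
(soundcheck, design_review): soundcheck overlaps design_review ✓
(standup, demo): standup overlaps demo ✓
(standup, triage): standup overlaps triage ✓
Count: 11.

11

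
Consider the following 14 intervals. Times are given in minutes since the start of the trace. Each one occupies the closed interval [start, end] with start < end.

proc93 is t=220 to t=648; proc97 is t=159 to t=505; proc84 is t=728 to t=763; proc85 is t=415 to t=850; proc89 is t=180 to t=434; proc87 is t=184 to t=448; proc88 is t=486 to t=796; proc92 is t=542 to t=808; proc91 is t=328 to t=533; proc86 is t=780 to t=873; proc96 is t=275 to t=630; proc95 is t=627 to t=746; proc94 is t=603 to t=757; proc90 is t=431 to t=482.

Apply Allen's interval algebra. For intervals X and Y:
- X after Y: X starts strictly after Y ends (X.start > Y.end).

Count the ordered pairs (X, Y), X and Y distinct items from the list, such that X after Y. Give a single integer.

Checking all 182 ordered pairs for relation 'after'; matching pairs in alphabetical order:
(proc84, proc87): proc84 after proc87 ✓
(proc84, proc89): proc84 after proc89 ✓
(proc84, proc90): proc84 after proc90 ✓
(proc84, proc91): proc84 after proc91 ✓
(proc84, proc93): proc84 after proc93 ✓
(proc84, proc96): proc84 after proc96 ✓
(proc84, proc97): proc84 after proc97 ✓
(proc86, proc84): proc86 after proc84 ✓
(proc86, proc87): proc86 after proc87 ✓
(proc86, proc89): proc86 after proc89 ✓
(proc86, proc90): proc86 after proc90 ✓
(proc86, proc91): proc86 after proc91 ✓
(proc86, proc93): proc86 after proc93 ✓
(proc86, proc94): proc86 after proc94 ✓
(proc86, proc95): proc86 after proc95 ✓
(proc86, proc96): proc86 after proc96 ✓
(proc86, proc97): proc86 after proc97 ✓
(proc88, proc87): proc88 after proc87 ✓
(proc88, proc89): proc88 after proc89 ✓
(proc88, proc90): proc88 after proc90 ✓
(proc92, proc87): proc92 after proc87 ✓
(proc92, proc89): proc92 after proc89 ✓
(proc92, proc90): proc92 after proc90 ✓
(proc92, proc91): proc92 after proc91 ✓
... plus 11 further pairs not listed.
Count: 35.

35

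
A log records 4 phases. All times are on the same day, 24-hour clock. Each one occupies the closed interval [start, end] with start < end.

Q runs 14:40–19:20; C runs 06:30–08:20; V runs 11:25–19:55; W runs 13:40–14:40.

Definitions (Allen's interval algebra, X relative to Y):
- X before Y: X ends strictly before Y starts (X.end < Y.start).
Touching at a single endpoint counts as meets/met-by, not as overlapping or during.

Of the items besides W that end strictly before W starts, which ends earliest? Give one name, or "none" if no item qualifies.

Target W = [13:40, 14:40].
C [06:30, 08:20] → before → candidate.
Q [14:40, 19:20] → met-by → excluded.
V [11:25, 19:55] → contains → excluded.
Among candidates, earliest end is 08:20 → C.

C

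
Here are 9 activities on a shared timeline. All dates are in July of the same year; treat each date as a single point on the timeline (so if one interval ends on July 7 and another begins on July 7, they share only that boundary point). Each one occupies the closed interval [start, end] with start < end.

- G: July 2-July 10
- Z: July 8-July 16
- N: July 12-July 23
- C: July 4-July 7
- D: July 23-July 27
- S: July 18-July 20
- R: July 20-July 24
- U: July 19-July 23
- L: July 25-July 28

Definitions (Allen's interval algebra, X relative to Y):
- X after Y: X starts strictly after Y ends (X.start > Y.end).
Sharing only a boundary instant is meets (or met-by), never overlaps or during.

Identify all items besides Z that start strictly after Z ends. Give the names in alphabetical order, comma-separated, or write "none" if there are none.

D, L, R, S, U

Target Z = [July 8, July 16].
C [July 4, July 7] → before → no.
D [July 23, July 27] → after → yes.
G [July 2, July 10] → overlaps → no.
L [July 25, July 28] → after → yes.
N [July 12, July 23] → overlapped-by → no.
R [July 20, July 24] → after → yes.
S [July 18, July 20] → after → yes.
U [July 19, July 23] → after → yes.
Result: D, L, R, S, U.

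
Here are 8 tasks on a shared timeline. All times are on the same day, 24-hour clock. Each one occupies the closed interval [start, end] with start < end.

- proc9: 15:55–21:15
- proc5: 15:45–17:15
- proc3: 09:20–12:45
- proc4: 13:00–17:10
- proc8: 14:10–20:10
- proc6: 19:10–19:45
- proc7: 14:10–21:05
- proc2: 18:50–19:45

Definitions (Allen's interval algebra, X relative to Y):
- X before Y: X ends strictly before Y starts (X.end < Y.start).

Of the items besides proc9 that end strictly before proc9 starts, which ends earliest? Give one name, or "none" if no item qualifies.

Target proc9 = [15:55, 21:15].
proc2 [18:50, 19:45] → during → excluded.
proc3 [09:20, 12:45] → before → candidate.
proc4 [13:00, 17:10] → overlaps → excluded.
proc5 [15:45, 17:15] → overlaps → excluded.
proc6 [19:10, 19:45] → during → excluded.
proc7 [14:10, 21:05] → overlaps → excluded.
proc8 [14:10, 20:10] → overlaps → excluded.
Among candidates, earliest end is 12:45 → proc3.

proc3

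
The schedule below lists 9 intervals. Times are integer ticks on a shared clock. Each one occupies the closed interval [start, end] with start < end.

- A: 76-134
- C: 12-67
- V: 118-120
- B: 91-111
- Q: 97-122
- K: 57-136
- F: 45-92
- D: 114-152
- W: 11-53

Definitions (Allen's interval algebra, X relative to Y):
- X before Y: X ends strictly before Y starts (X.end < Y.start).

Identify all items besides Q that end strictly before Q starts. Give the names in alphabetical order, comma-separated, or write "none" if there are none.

Target Q = [97, 122].
A [76, 134] → contains → no.
B [91, 111] → overlaps → no.
C [12, 67] → before → yes.
D [114, 152] → overlapped-by → no.
F [45, 92] → before → yes.
K [57, 136] → contains → no.
V [118, 120] → during → no.
W [11, 53] → before → yes.
Result: C, F, W.

C, F, W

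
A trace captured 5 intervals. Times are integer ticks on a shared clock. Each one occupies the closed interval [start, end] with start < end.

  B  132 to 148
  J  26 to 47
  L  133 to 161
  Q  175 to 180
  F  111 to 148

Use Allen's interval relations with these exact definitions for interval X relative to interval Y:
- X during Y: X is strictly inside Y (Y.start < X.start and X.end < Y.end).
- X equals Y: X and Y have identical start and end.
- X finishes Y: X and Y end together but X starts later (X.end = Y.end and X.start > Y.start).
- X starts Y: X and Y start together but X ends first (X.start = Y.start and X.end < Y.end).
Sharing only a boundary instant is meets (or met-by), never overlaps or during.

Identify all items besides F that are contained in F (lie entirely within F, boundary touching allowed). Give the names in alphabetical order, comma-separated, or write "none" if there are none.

Target F = [111, 148].
B [132, 148] → finishes → yes.
J [26, 47] → before → no.
L [133, 161] → overlapped-by → no.
Q [175, 180] → after → no.
Result: B.

B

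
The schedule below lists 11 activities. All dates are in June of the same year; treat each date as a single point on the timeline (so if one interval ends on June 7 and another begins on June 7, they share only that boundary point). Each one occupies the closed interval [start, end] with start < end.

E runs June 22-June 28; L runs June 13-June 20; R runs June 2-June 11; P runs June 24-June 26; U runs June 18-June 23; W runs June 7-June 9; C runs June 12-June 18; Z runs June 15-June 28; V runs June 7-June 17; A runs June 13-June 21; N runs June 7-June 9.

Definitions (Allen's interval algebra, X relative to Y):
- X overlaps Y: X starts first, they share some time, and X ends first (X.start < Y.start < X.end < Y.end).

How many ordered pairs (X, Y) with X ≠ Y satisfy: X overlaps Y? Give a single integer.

Checking all 110 ordered pairs for relation 'overlaps'; matching pairs in alphabetical order:
(A, U): A overlaps U ✓
(A, Z): A overlaps Z ✓
(C, A): C overlaps A ✓
(C, L): C overlaps L ✓
(C, Z): C overlaps Z ✓
(L, U): L overlaps U ✓
(L, Z): L overlaps Z ✓
(R, V): R overlaps V ✓
(U, E): U overlaps E ✓
(V, A): V overlaps A ✓
(V, C): V overlaps C ✓
(V, L): V overlaps L ✓
(V, Z): V overlaps Z ✓
Count: 13.

13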